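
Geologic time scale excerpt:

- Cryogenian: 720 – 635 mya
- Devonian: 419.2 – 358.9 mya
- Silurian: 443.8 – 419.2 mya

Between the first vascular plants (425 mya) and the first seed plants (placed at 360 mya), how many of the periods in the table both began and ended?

Checking each listed span, none has both start < 425 Ma and end > 360 Ma — every period straddles one of the two dates or lies outside them — so the count is 0.

0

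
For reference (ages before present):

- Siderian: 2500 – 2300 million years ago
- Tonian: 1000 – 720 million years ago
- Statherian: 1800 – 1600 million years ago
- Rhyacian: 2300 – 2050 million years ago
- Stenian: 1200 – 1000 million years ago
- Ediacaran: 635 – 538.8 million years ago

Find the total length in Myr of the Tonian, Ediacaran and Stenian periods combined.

576.2 million years

Duration is start − end for each: (1000 − 720) + (635 − 538.8) + (1200 − 1000).
That is 280 + 96.2 + 200, which totals 576.2 million years.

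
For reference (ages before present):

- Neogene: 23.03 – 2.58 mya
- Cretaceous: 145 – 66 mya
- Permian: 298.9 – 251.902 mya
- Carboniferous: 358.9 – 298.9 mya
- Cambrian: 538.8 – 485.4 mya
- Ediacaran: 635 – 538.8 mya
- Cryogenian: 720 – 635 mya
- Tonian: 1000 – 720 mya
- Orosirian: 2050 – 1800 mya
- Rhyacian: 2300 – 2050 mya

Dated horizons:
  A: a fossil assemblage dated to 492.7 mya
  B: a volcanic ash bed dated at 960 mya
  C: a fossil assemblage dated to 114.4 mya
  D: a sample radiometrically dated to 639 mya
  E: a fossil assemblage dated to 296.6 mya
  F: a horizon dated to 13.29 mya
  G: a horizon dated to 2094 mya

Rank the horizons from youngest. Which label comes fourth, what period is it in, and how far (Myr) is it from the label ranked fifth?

Sorted youngest-first by Ma: F (13.29), C (114.4), E (296.6), A (492.7), D (639), B (960), G (2094).
The fourth youngest is A at 492.7 Ma, which lies in 538.8–485.4 Ma: the Cambrian.
The fifth youngest is D at 639 Ma; separation = |492.7 − 639| = 146.3 Myr.

A, in the Cambrian; 146.3 million years to D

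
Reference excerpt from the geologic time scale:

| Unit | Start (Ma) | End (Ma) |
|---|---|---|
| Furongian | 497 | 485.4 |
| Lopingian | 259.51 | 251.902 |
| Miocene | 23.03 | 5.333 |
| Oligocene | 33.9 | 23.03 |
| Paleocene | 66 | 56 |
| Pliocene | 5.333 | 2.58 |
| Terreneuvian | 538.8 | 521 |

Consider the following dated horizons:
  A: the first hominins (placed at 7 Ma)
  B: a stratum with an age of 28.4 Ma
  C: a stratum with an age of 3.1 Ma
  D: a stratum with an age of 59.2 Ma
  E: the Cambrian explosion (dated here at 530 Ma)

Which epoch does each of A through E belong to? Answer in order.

A — Miocene; B — Oligocene; C — Pliocene; D — Paleocene; E — Terreneuvian

A: 7 Ma lies in 23.03–5.333 Ma, so Miocene.
B: 28.4 Ma lies in 33.9–23.03 Ma, so Oligocene.
C: 3.1 Ma lies in 5.333–2.58 Ma, so Pliocene.
D: 59.2 Ma lies in 66–56 Ma, so Paleocene.
E: 530 Ma lies in 538.8–521 Ma, so Terreneuvian.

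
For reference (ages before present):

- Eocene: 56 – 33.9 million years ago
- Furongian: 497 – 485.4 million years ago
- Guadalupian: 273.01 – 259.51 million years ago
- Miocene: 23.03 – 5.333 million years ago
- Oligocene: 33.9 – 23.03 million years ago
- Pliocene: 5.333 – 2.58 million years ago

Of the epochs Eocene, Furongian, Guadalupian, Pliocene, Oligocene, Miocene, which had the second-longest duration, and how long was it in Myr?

Start − end for each: Eocene 56 − 33.9 = 22.1; Furongian 497 − 485.4 = 11.6; Guadalupian 273.01 − 259.51 = 13.5; Pliocene 5.333 − 2.58 = 2.753; Oligocene 33.9 − 23.03 = 10.87; Miocene 23.03 − 5.333 = 17.697.
Ranking these from longest: Eocene > Miocene > Guadalupian > Furongian > Oligocene > Pliocene.
Position 2 in that ranking is Miocene, which lasted 17.697 Myr.

Miocene, 17.697 million years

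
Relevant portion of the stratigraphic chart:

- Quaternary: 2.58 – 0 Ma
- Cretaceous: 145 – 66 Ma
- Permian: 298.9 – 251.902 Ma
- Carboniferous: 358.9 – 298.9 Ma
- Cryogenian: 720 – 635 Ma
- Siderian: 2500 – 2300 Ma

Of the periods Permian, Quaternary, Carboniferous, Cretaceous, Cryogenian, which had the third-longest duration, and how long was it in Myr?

Carboniferous, 60 million years

Start − end for each: Permian 298.9 − 251.902 = 46.998; Quaternary 2.58 − 0 = 2.58; Carboniferous 358.9 − 298.9 = 60; Cretaceous 145 − 66 = 79; Cryogenian 720 − 635 = 85.
Ranking these from longest: Cryogenian > Cretaceous > Carboniferous > Permian > Quaternary.
Position 3 in that ranking is Carboniferous, which lasted 60 Myr.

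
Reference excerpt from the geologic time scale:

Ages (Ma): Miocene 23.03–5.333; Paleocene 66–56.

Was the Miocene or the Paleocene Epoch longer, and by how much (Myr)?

Miocene: 23.03 − 5.333 = 17.697 Myr.
Paleocene: 66 − 56 = 10 Myr.
Difference: 17.697 − 10 = 7.697 Myr, so the Miocene was longer.

Miocene, by 7.697 million years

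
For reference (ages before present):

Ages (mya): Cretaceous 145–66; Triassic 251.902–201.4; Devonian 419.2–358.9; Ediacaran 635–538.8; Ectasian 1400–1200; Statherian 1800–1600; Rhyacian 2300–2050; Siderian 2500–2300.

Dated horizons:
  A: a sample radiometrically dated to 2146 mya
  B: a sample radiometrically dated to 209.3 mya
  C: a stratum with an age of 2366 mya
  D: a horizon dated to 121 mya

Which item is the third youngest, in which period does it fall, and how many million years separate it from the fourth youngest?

A, in the Rhyacian; 220 million years to C

Smaller Ma means younger, so youngest first: D 121 < B 209.3 < A 2146 < C 2366.
Counting 3 along gives A (2146 Ma); the excerpt puts that inside the Rhyacian, 2300–2050 Ma.
Next in line is C (2366 Ma), and 2366 − 2146 = 220 Myr.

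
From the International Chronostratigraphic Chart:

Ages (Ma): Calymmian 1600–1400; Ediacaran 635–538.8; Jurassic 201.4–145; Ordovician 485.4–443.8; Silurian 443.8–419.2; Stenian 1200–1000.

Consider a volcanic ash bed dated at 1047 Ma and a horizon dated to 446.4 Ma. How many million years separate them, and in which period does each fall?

600.6 million years apart; the first in the Stenian, the second in the Ordovician

Elapsed time: 1047 − 446.4 = 600.6 Myr.
1047 Ma lies within 1200–1000 Ma: Stenian.
446.4 Ma lies within 485.4–443.8 Ma: Ordovician.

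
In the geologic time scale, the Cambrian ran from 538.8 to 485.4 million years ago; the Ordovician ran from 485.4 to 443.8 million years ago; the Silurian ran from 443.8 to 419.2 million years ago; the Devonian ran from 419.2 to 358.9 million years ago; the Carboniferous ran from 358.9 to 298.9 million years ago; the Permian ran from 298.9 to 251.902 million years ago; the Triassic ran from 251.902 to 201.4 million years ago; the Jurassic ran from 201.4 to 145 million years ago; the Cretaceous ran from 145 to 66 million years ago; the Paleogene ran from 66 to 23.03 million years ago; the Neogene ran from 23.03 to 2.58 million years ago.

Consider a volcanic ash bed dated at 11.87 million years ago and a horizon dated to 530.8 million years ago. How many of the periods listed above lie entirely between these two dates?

9

The older date is 530.8 Ma and the younger is 11.87 Ma.
Periods with start < 530.8 and end > 11.87 Ma: Ordovician (485.4–443.8), Silurian (443.8–419.2), Devonian (419.2–358.9), Carboniferous (358.9–298.9), Permian (298.9–251.902), Triassic (251.902–201.4), Jurassic (201.4–145), Cretaceous (145–66), Paleogene (66–23.03).
That is 9 complete periods.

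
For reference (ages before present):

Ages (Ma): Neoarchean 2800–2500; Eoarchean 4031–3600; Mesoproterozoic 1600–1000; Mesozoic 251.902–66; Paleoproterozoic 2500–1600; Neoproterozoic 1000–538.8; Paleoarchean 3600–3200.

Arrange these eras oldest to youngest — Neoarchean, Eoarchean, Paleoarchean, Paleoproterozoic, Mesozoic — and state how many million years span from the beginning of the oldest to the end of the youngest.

Eoarchean → Paleoarchean → Neoarchean → Paleoproterozoic → Mesozoic; total span 3965 Myr

Start ages (Ma): Eoarchean 4031, Paleoarchean 3600, Neoarchean 2800, Paleoproterozoic 2500, Mesozoic 251.902.
Ordered oldest to youngest: Eoarchean, Paleoarchean, Neoarchean, Paleoproterozoic, Mesozoic.
Span = 4031 − 66 = 3965 Myr.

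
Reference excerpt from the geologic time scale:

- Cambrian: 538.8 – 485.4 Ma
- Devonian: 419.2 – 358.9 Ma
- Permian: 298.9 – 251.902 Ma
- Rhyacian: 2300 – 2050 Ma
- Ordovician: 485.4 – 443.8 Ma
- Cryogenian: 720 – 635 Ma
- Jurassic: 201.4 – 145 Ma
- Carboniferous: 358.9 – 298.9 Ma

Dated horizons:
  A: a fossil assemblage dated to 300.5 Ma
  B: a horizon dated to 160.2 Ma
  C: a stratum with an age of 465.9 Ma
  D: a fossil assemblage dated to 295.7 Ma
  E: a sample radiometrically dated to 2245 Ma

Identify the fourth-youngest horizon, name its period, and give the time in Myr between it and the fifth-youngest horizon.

Sorted youngest-first by Ma: B (160.2), D (295.7), A (300.5), C (465.9), E (2245).
The fourth youngest is C at 465.9 Ma, which lies in 485.4–443.8 Ma: the Ordovician.
The fifth youngest is E at 2245 Ma; separation = |465.9 − 2245| = 1779.1 Myr.

C, in the Ordovician; 1779.1 million years to E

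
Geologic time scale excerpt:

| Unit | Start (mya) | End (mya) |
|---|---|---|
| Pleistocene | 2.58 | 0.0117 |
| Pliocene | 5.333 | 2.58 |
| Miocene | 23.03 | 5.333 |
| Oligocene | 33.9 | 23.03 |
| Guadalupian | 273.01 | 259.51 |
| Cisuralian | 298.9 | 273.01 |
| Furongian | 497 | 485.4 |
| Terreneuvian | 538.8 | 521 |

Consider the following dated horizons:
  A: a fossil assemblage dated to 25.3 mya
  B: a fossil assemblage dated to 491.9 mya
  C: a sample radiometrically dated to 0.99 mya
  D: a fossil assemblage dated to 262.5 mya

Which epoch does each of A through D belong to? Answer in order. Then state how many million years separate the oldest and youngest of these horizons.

Match each age against the start–end ranges in the excerpt: A = 25.3 Ma → Oligocene (33.9–23.03); B = 491.9 Ma → Furongian (497–485.4); C = 0.99 Ma → Pleistocene (2.58–0.0117); D = 262.5 Ma → Guadalupian (273.01–259.51).
The largest age is 491.9 Ma and the smallest is 0.99 Ma; their difference is 490.91 Myr.

A — Oligocene; B — Furongian; C — Pleistocene; D — Guadalupian; span 490.91 million years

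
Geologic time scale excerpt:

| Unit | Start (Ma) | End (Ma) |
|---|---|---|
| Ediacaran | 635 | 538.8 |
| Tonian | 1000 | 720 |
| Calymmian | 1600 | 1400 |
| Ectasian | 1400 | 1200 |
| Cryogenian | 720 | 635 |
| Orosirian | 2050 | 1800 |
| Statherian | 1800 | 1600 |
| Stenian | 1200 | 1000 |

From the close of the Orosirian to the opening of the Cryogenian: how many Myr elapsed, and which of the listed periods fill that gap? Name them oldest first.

The Orosirian closes at 1800 Ma and the Cryogenian opens at 720 Ma, so the interval is 1800 − 720 = 1080 Myr.
A period fits inside if it starts at or after 1800 Ma and ends at or before 720 Ma; oldest first that gives Statherian, Calymmian, Ectasian, Stenian, Tonian.

1080 million years; Statherian, Calymmian, Ectasian, Stenian, Tonian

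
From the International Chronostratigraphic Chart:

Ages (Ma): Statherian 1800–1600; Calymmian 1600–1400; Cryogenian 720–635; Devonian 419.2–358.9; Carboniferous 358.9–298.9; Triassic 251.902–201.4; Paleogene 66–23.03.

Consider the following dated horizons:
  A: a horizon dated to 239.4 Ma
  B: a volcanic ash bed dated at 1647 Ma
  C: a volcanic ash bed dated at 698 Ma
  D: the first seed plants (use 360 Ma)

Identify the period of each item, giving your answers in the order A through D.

A — Triassic; B — Statherian; C — Cryogenian; D — Devonian

A: 239.4 Ma lies in 251.902–201.4 Ma, so Triassic.
B: 1647 Ma lies in 1800–1600 Ma, so Statherian.
C: 698 Ma lies in 720–635 Ma, so Cryogenian.
D: 360 Ma lies in 419.2–358.9 Ma, so Devonian.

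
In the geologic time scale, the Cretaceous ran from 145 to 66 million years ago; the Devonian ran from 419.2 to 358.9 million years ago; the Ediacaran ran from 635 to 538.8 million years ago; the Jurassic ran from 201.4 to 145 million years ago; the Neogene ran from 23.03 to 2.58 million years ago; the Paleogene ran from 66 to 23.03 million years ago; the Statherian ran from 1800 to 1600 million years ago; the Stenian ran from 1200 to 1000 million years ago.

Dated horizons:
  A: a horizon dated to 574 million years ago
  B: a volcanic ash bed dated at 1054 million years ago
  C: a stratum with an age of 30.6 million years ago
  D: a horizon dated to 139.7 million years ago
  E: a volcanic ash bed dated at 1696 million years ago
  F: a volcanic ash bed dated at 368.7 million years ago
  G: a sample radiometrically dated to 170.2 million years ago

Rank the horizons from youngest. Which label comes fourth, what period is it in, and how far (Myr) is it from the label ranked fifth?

F, in the Devonian; 205.3 million years to A

Sorted youngest-first by Ma: C (30.6), D (139.7), G (170.2), F (368.7), A (574), B (1054), E (1696).
The fourth youngest is F at 368.7 Ma, which lies in 419.2–358.9 Ma: the Devonian.
The fifth youngest is A at 574 Ma; separation = |368.7 − 574| = 205.3 Myr.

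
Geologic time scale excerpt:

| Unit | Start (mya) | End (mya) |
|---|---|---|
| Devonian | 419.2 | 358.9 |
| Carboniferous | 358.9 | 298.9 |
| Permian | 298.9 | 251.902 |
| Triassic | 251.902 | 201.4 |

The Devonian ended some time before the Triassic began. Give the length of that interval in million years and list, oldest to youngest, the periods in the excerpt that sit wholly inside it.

The Devonian closes at 358.9 Ma and the Triassic opens at 251.902 Ma, so the interval is 358.9 − 251.902 = 106.998 Myr.
A period fits inside if it starts at or after 358.9 Ma and ends at or before 251.902 Ma; oldest first that gives Carboniferous, Permian.

106.998 million years; Carboniferous, Permian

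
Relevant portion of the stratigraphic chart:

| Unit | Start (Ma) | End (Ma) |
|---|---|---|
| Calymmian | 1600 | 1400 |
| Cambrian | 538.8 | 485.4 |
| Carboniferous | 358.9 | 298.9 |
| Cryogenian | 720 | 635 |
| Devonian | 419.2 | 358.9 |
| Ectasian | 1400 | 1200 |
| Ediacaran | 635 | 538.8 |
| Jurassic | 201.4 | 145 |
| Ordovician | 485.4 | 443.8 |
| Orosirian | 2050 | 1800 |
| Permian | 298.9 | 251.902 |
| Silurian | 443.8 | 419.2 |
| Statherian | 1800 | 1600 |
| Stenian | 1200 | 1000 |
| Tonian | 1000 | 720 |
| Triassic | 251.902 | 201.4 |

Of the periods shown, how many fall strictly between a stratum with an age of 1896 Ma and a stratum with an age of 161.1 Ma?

1896 Ma sits inside the Orosirian (2050–1800) and 161.1 Ma inside the Jurassic (201.4–145); neither of those is wholly between the two dates.
The listed periods lying completely between them are Statherian, Calymmian, Ectasian, Stenian, Tonian, Cryogenian, Ediacaran, Cambrian, Ordovician, Silurian, Devonian, Carboniferous, Permian, Triassic — 14 in all.

14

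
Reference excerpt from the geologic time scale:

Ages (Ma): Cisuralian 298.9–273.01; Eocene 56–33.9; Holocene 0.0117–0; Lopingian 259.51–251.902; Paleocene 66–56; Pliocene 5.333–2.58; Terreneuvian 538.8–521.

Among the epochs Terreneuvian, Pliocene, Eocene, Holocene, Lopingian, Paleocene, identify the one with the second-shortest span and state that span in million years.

Pliocene, 2.753 million years

Durations: Terreneuvian 17.8; Pliocene 2.753; Eocene 22.1; Holocene 0.0117; Lopingian 7.608; Paleocene 10 Myr.
Sorted shortest-first: Holocene (0.0117), Pliocene (2.753), Lopingian (7.608), Paleocene (10), Terreneuvian (17.8), Eocene (22.1).
The second shortest is Pliocene at 2.753 Myr.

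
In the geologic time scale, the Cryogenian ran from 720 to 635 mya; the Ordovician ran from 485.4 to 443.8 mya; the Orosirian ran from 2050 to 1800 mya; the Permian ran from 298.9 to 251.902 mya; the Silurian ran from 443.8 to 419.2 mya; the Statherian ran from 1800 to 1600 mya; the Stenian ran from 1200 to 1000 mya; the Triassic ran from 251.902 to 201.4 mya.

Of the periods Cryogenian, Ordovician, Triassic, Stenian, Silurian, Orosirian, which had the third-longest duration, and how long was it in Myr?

Cryogenian, 85 million years

Durations: Cryogenian 85; Ordovician 41.6; Triassic 50.502; Stenian 200; Silurian 24.6; Orosirian 250 Myr.
Sorted longest-first: Orosirian (250), Stenian (200), Cryogenian (85), Triassic (50.502), Ordovician (41.6), Silurian (24.6).
The third longest is Cryogenian at 85 Myr.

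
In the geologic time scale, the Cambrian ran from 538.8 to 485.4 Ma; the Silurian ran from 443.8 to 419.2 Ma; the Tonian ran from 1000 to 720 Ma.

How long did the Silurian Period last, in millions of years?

24.6 million years

443.8 − 419.2 = 24.6 million years.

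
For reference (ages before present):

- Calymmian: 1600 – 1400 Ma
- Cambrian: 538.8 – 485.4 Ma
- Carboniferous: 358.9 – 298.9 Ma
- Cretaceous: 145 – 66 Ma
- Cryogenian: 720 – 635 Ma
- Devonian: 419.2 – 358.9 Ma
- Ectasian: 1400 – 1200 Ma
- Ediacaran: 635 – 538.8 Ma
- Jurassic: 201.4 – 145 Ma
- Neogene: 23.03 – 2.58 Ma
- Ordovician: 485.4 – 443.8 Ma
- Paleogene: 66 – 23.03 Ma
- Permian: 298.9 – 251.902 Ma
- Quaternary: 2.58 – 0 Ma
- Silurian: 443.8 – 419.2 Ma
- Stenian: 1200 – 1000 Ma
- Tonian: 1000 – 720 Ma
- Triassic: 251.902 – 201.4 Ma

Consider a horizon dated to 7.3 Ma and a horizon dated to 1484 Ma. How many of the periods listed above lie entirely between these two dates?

The older date is 1484 Ma and the younger is 7.3 Ma.
Periods with start < 1484 and end > 7.3 Ma: Ectasian (1400–1200), Stenian (1200–1000), Tonian (1000–720), Cryogenian (720–635), Ediacaran (635–538.8), Cambrian (538.8–485.4), Ordovician (485.4–443.8), Silurian (443.8–419.2), Devonian (419.2–358.9), Carboniferous (358.9–298.9), Permian (298.9–251.902), Triassic (251.902–201.4), Jurassic (201.4–145), Cretaceous (145–66), Paleogene (66–23.03).
That is 15 complete periods.

15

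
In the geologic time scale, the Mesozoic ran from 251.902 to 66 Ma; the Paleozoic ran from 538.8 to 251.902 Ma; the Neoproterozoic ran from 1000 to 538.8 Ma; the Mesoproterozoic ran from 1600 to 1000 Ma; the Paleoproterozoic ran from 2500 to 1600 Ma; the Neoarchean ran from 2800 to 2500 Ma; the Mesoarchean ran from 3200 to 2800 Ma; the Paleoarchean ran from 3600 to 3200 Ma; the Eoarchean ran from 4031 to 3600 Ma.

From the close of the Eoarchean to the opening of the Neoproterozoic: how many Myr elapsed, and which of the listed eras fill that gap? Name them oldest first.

2600 million years; Paleoarchean, Mesoarchean, Neoarchean, Paleoproterozoic, Mesoproterozoic

End of Eoarchean = 3600 Ma; start of Neoproterozoic = 1000 Ma.
Gap = 3600 − 1000 = 2600 Myr.
Eras wholly inside 3600–1000 Ma: Paleoarchean (3600–3200), Mesoarchean (3200–2800), Neoarchean (2800–2500), Paleoproterozoic (2500–1600), Mesoproterozoic (1600–1000).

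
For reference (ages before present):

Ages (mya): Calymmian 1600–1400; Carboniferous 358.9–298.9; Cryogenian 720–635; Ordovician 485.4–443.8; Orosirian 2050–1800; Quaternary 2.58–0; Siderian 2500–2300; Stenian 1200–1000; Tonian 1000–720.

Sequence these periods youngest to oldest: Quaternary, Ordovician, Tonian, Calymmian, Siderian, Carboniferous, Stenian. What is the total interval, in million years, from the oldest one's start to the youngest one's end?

Quaternary → Carboniferous → Ordovician → Tonian → Stenian → Calymmian → Siderian; total span 2500 Myr

Start ages (Ma): Siderian 2500, Calymmian 1600, Stenian 1200, Tonian 1000, Ordovician 485.4, Carboniferous 358.9, Quaternary 2.58.
Ordered youngest to oldest: Quaternary, Carboniferous, Ordovician, Tonian, Stenian, Calymmian, Siderian.
Span = 2500 − 0 = 2500 Myr.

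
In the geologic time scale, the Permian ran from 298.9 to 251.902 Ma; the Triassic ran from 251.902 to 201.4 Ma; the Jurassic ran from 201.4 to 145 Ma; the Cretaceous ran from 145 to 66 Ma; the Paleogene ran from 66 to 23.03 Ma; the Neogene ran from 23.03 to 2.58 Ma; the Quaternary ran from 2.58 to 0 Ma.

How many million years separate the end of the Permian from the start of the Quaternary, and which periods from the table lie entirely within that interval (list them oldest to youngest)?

The Permian closes at 251.902 Ma and the Quaternary opens at 2.58 Ma, so the interval is 251.902 − 2.58 = 249.322 Myr.
A period fits inside if it starts at or after 251.902 Ma and ends at or before 2.58 Ma; oldest first that gives Triassic, Jurassic, Cretaceous, Paleogene, Neogene.

249.322 million years; Triassic, Jurassic, Cretaceous, Paleogene, Neogene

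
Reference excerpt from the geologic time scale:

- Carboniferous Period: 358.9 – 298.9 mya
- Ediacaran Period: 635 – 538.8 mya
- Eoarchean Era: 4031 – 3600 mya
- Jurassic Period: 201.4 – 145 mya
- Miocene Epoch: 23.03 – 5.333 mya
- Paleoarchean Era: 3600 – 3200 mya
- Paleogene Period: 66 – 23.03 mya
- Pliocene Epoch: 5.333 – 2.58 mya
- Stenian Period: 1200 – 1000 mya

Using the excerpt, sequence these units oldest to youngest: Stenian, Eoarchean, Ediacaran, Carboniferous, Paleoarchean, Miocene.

Sorting by start age (descending Ma, since larger Ma = older): Eoarchean start 4031, Paleoarchean start 3600, Stenian start 1200, Ediacaran start 635, Carboniferous start 358.9, Miocene start 23.03.

Eoarchean, Paleoarchean, Stenian, Ediacaran, Carboniferous, Miocene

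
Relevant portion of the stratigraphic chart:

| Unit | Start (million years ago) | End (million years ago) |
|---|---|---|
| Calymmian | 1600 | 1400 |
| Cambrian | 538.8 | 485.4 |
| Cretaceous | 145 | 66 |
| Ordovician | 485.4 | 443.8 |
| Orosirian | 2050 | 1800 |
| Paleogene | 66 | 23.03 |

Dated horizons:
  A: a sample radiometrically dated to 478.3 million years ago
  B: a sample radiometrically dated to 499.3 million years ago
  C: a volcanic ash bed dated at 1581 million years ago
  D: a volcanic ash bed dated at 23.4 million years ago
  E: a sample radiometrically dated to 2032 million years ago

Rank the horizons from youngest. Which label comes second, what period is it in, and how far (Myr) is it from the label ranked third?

A, in the Ordovician; 21 million years to B

Smaller Ma means younger, so youngest first: D 23.4 < A 478.3 < B 499.3 < C 1581 < E 2032.
Counting 2 along gives A (478.3 Ma); the excerpt puts that inside the Ordovician, 485.4–443.8 Ma.
Next in line is B (499.3 Ma), and 499.3 − 478.3 = 21 Myr.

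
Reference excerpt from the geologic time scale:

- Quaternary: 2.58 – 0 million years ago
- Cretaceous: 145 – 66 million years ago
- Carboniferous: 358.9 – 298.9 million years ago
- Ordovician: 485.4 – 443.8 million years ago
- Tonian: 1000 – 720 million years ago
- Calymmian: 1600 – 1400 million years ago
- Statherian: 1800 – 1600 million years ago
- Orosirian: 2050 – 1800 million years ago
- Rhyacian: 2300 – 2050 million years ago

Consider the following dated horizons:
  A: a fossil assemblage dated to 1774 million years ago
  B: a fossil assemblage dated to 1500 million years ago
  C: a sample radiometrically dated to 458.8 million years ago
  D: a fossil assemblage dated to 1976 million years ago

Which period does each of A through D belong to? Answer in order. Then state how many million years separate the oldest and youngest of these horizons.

Match each age against the start–end ranges in the excerpt: A = 1774 Ma → Statherian (1800–1600); B = 1500 Ma → Calymmian (1600–1400); C = 458.8 Ma → Ordovician (485.4–443.8); D = 1976 Ma → Orosirian (2050–1800).
The largest age is 1976 Ma and the smallest is 458.8 Ma; their difference is 1517.2 Myr.

A — Statherian; B — Calymmian; C — Ordovician; D — Orosirian; span 1517.2 million years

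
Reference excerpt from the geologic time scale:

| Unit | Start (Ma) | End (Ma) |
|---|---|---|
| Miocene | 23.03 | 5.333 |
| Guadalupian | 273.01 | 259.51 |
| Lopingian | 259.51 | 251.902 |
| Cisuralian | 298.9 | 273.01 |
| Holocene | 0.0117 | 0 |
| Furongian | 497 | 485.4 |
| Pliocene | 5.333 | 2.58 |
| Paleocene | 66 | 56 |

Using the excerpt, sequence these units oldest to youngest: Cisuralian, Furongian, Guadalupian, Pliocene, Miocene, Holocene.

Furongian → Cisuralian → Guadalupian → Miocene → Pliocene → Holocene

Sorting by start age (descending Ma, since larger Ma = older): Furongian start 497, Cisuralian start 298.9, Guadalupian start 273.01, Miocene start 23.03, Pliocene start 5.333, Holocene start 0.0117.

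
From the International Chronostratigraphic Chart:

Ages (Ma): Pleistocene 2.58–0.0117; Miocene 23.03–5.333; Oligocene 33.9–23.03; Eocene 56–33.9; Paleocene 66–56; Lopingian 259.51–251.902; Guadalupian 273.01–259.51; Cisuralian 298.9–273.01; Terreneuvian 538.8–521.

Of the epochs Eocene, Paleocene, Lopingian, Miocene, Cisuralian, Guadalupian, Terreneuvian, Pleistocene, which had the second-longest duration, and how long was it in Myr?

Start − end for each: Eocene 56 − 33.9 = 22.1; Paleocene 66 − 56 = 10; Lopingian 259.51 − 251.902 = 7.608; Miocene 23.03 − 5.333 = 17.697; Cisuralian 298.9 − 273.01 = 25.89; Guadalupian 273.01 − 259.51 = 13.5; Terreneuvian 538.8 − 521 = 17.8; Pleistocene 2.58 − 0.0117 = 2.5683.
Ranking these from longest: Cisuralian > Eocene > Terreneuvian > Miocene > Guadalupian > Paleocene > Lopingian > Pleistocene.
Position 2 in that ranking is Eocene, which lasted 22.1 Myr.

Eocene, 22.1 million years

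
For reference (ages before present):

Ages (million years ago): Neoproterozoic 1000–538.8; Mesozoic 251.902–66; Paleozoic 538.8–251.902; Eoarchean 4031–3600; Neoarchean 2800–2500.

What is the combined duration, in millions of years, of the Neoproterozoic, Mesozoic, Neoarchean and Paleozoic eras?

1234 million years

Each duration: Neoproterozoic = 461.2; Mesozoic = 185.902; Neoarchean = 300; Paleozoic = 286.898.
Sum: 461.2 + 185.902 + 300 + 286.898 = 1234 Myr.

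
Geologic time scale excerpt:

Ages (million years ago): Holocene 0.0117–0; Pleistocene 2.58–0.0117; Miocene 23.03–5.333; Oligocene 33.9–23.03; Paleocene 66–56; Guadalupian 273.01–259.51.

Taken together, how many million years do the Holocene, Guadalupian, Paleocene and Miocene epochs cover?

41.2087 million years

Each duration: Holocene = 0.0117; Guadalupian = 13.5; Paleocene = 10; Miocene = 17.697.
Sum: 0.0117 + 13.5 + 10 + 17.697 = 41.2087 Myr.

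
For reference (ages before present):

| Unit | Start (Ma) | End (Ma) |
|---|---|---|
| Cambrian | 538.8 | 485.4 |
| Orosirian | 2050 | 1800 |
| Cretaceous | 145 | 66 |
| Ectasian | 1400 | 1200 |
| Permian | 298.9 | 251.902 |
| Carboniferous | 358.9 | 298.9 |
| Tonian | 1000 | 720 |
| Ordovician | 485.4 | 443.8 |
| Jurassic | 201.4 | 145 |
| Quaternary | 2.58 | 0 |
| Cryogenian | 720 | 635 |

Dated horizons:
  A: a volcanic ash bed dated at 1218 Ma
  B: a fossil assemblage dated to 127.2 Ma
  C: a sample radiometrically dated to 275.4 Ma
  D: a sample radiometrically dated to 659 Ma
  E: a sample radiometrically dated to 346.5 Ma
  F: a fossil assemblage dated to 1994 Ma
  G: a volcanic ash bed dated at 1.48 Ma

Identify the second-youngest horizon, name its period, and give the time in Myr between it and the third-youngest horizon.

B, in the Cretaceous; 148.2 million years to C

Smaller Ma means younger, so youngest first: G 1.48 < B 127.2 < C 275.4 < E 346.5 < D 659 < A 1218 < F 1994.
Counting 2 along gives B (127.2 Ma); the excerpt puts that inside the Cretaceous, 145–66 Ma.
Next in line is C (275.4 Ma), and 275.4 − 127.2 = 148.2 Myr.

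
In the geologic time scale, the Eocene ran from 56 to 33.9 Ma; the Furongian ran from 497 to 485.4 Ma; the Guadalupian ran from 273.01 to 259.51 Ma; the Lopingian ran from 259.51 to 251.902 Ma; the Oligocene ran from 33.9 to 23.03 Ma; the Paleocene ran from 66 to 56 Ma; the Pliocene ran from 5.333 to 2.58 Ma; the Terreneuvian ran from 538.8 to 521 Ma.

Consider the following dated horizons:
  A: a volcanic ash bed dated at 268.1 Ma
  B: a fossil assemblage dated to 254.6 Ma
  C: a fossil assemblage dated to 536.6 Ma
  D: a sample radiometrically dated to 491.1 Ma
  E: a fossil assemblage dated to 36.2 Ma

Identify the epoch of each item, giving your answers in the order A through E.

A — Guadalupian; B — Lopingian; C — Terreneuvian; D — Furongian; E — Eocene

Match each age against the start–end ranges in the excerpt: A = 268.1 Ma → Guadalupian (273.01–259.51); B = 254.6 Ma → Lopingian (259.51–251.902); C = 536.6 Ma → Terreneuvian (538.8–521); D = 491.1 Ma → Furongian (497–485.4); E = 36.2 Ma → Eocene (56–33.9).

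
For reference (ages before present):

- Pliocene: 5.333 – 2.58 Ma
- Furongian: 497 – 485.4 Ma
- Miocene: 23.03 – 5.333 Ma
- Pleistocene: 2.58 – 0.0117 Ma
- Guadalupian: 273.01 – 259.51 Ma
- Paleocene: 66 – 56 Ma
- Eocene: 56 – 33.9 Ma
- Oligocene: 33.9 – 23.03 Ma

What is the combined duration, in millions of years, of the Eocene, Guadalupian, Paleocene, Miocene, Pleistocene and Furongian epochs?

Each duration: Eocene = 22.1; Guadalupian = 13.5; Paleocene = 10; Miocene = 17.697; Pleistocene = 2.5683; Furongian = 11.6.
Sum: 22.1 + 13.5 + 10 + 17.697 + 2.5683 + 11.6 = 77.4653 Myr.

77.4653 million years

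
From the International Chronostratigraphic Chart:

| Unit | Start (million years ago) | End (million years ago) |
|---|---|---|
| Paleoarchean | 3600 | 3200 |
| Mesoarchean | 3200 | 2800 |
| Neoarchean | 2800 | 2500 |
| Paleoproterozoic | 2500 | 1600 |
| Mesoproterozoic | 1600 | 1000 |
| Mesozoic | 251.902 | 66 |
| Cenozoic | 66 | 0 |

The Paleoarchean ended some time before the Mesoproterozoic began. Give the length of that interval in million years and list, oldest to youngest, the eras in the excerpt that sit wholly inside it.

The Paleoarchean closes at 3200 Ma and the Mesoproterozoic opens at 1600 Ma, so the interval is 3200 − 1600 = 1600 Myr.
An era fits inside if it starts at or after 3200 Ma and ends at or before 1600 Ma; oldest first that gives Mesoarchean, Neoarchean, Paleoproterozoic.

1600 million years; Mesoarchean, Neoarchean, Paleoproterozoic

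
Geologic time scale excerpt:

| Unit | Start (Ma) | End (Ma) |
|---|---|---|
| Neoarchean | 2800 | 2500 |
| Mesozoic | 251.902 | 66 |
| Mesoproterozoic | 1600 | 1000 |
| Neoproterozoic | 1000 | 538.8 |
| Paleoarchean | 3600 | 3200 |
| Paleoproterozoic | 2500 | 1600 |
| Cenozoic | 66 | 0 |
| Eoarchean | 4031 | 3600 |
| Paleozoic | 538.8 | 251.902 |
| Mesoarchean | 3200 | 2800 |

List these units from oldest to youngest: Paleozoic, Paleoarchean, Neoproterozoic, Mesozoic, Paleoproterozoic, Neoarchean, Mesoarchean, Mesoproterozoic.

Paleoarchean, then Mesoarchean, then Neoarchean, then Paleoproterozoic, then Mesoproterozoic, then Neoproterozoic, then Paleozoic, then Mesozoic

Read off each span (Ma): Paleozoic 538.8–251.902; Paleoarchean 3600–3200; Neoproterozoic 1000–538.8; Mesozoic 251.902–66; Paleoproterozoic 2500–1600; Neoarchean 2800–2500; Mesoarchean 3200–2800; Mesoproterozoic 1600–1000.
Larger Ma is older, so oldest→youngest is Paleoarchean, Mesoarchean, Neoarchean, Paleoproterozoic, Mesoproterozoic, Neoproterozoic, Paleozoic, Mesozoic.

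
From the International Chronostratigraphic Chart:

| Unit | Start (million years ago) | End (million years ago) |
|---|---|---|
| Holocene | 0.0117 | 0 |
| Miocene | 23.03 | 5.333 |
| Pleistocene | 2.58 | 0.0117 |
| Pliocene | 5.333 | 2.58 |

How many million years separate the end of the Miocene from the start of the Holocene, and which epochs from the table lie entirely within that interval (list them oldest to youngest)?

End of Miocene = 5.333 Ma; start of Holocene = 0.0117 Ma.
Gap = 5.333 − 0.0117 = 5.3213 Myr.
Epochs wholly inside 5.333–0.0117 Ma: Pliocene (5.333–2.58), Pleistocene (2.58–0.0117).

5.3213 million years; Pliocene, Pleistocene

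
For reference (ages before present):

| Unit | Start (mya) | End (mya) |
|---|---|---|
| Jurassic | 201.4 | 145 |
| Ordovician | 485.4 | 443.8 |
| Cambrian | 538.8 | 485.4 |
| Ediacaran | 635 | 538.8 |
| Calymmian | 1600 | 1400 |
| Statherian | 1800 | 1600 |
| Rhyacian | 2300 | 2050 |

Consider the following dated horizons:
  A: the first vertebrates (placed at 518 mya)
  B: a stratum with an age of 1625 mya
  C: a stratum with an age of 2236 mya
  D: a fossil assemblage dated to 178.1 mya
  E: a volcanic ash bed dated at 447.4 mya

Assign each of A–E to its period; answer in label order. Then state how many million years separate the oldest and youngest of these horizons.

Match each age against the start–end ranges in the excerpt: A = 518 Ma → Cambrian (538.8–485.4); B = 1625 Ma → Statherian (1800–1600); C = 2236 Ma → Rhyacian (2300–2050); D = 178.1 Ma → Jurassic (201.4–145); E = 447.4 Ma → Ordovician (485.4–443.8).
The largest age is 2236 Ma and the smallest is 178.1 Ma; their difference is 2057.9 Myr.

A — Cambrian; B — Statherian; C — Rhyacian; D — Jurassic; E — Ordovician; span 2057.9 million years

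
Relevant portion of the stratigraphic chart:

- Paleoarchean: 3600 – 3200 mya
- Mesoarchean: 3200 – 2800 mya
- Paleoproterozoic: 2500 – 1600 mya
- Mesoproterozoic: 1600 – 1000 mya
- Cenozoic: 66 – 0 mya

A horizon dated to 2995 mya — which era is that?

2995 Ma lies between 3200 and 2800 Ma, so it falls in the Mesoarchean.

Mesoarchean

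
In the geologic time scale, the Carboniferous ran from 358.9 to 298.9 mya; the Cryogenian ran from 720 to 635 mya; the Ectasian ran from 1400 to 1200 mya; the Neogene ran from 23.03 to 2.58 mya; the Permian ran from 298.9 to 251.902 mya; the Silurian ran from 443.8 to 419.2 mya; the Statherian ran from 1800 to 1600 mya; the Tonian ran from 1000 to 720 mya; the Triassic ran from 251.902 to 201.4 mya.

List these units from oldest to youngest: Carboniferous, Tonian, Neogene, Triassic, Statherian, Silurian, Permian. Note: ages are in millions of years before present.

Statherian → Tonian → Silurian → Carboniferous → Permian → Triassic → Neogene

The oldest of these is Statherian (starts 1800 Ma) and the youngest is Neogene (ends 2.58 Ma).
In between, by decreasing start age: Tonian (1000), Silurian (443.8), Carboniferous (358.9), Permian (298.9), Triassic (251.902).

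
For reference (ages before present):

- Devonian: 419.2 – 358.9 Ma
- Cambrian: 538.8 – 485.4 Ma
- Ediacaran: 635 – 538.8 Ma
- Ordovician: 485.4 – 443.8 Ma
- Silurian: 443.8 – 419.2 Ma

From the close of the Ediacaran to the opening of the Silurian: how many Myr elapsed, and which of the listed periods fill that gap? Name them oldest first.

The Ediacaran closes at 538.8 Ma and the Silurian opens at 443.8 Ma, so the interval is 538.8 − 443.8 = 95 Myr.
A period fits inside if it starts at or after 538.8 Ma and ends at or before 443.8 Ma; oldest first that gives Cambrian, Ordovician.

95 million years; Cambrian, Ordovician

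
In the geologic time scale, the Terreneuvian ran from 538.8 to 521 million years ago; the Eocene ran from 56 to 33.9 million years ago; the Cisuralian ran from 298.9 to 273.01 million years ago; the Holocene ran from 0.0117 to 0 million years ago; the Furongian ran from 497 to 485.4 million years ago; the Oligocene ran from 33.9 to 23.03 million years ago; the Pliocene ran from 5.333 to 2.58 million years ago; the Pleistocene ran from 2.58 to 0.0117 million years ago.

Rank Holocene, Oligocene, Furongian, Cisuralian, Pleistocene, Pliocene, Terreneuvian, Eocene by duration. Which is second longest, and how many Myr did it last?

Eocene, 22.1 million years

Durations: Holocene 0.0117; Oligocene 10.87; Furongian 11.6; Cisuralian 25.89; Pleistocene 2.5683; Pliocene 2.753; Terreneuvian 17.8; Eocene 22.1 Myr.
Sorted longest-first: Cisuralian (25.89), Eocene (22.1), Terreneuvian (17.8), Furongian (11.6), Oligocene (10.87), Pliocene (2.753), Pleistocene (2.5683), Holocene (0.0117).
The second longest is Eocene at 22.1 Myr.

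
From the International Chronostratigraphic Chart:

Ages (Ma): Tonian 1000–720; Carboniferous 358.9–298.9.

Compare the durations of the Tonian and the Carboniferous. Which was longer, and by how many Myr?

Tonian: 1000 − 720 = 280 Myr.
Carboniferous: 358.9 − 298.9 = 60 Myr.
Difference: 280 − 60 = 220 Myr, so the Tonian was longer.

Tonian, by 220 million years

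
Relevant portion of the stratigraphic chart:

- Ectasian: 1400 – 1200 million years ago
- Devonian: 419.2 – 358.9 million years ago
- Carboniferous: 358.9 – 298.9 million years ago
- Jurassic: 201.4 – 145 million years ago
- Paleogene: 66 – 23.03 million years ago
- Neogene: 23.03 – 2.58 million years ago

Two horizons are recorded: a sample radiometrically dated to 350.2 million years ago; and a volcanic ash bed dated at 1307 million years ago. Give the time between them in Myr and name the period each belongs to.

956.8 million years apart; the first in the Carboniferous, the second in the Ectasian

Elapsed time: 1307 − 350.2 = 956.8 Myr.
350.2 Ma lies within 358.9–298.9 Ma: Carboniferous.
1307 Ma lies within 1400–1200 Ma: Ectasian.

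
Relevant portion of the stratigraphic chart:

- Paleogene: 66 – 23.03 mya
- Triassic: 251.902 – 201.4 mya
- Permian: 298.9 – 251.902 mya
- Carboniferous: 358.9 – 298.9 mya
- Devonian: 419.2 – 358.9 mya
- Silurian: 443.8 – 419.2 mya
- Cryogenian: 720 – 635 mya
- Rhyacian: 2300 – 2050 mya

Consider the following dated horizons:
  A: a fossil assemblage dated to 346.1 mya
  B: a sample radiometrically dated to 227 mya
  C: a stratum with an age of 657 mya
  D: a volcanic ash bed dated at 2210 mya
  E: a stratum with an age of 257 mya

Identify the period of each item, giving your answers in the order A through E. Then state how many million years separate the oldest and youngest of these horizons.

A: 346.1 Ma lies in 358.9–298.9 Ma, so Carboniferous.
B: 227 Ma lies in 251.902–201.4 Ma, so Triassic.
C: 657 Ma lies in 720–635 Ma, so Cryogenian.
D: 2210 Ma lies in 2300–2050 Ma, so Rhyacian.
E: 257 Ma lies in 298.9–251.902 Ma, so Permian.
Oldest = 2210 Ma, youngest = 227 Ma → span 1983 Myr.

A — Carboniferous; B — Triassic; C — Cryogenian; D — Rhyacian; E — Permian; span 1983 million years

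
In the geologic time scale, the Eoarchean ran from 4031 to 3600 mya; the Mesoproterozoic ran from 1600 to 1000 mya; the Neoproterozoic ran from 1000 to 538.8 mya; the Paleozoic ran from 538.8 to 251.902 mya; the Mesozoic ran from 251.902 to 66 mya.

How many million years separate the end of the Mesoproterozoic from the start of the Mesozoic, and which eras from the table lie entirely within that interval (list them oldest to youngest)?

The Mesoproterozoic closes at 1000 Ma and the Mesozoic opens at 251.902 Ma, so the interval is 1000 − 251.902 = 748.098 Myr.
An era fits inside if it starts at or after 1000 Ma and ends at or before 251.902 Ma; oldest first that gives Neoproterozoic, Paleozoic.

748.098 million years; Neoproterozoic, Paleozoic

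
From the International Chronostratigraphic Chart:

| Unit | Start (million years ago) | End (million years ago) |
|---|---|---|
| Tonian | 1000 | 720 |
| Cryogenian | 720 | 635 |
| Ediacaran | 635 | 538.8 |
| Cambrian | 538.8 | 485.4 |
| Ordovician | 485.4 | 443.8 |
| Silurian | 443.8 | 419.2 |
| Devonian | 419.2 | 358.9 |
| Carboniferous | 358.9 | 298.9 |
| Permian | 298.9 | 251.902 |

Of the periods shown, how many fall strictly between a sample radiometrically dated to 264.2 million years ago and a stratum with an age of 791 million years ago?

7

791 Ma sits inside the Tonian (1000–720) and 264.2 Ma inside the Permian (298.9–251.902); neither of those is wholly between the two dates.
The listed periods lying completely between them are Cryogenian, Ediacaran, Cambrian, Ordovician, Silurian, Devonian, Carboniferous — 7 in all.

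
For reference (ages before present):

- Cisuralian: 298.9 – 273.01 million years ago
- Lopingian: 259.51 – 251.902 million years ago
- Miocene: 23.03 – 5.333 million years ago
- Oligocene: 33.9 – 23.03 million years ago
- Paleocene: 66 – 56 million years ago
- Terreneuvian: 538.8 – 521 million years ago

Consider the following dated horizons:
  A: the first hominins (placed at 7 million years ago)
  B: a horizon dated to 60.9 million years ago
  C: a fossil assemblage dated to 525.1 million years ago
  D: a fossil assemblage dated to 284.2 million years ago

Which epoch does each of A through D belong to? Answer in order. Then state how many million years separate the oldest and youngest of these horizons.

A — Miocene; B — Paleocene; C — Terreneuvian; D — Cisuralian; span 518.1 million years

Match each age against the start–end ranges in the excerpt: A = 7 Ma → Miocene (23.03–5.333); B = 60.9 Ma → Paleocene (66–56); C = 525.1 Ma → Terreneuvian (538.8–521); D = 284.2 Ma → Cisuralian (298.9–273.01).
The largest age is 525.1 Ma and the smallest is 7 Ma; their difference is 518.1 Myr.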